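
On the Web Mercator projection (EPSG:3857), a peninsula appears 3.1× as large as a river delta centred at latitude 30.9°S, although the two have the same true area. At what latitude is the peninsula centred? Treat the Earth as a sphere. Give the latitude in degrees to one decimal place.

Mercator areal scale is sec²φ, so apparent-area ratio = sec²φ₁ / sec²φ₂ = cos²φ₂ / cos²φ₁.
cos²φ₂ / cos²φ₁ = 3.1  ⇒  cos φ₁ = cos 30.9° / √3.1 = 0.8581/1.761 = 0.4873.
φ₁ = arccos(0.4873) ≈ 60.8°.

60.8°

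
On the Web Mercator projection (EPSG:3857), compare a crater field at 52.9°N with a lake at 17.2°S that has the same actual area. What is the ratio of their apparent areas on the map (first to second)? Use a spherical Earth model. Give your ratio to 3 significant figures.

2.51

Mercator is conformal with k = sec φ, so areal scale = k² = sec²φ.
At 52.9°: sec²(52.9°) = 1/0.6032² = 2.748.
At 17.2°: sec²(17.2°) = 1/0.9553² = 1.096.
Ratio = 2.748/1.096 = cos²(17.2°)/cos²(52.9°) ≈ 2.51.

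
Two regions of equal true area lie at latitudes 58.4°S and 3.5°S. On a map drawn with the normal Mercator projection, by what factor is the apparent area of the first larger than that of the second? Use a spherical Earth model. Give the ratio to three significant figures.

3.63

Mercator areal scale is sec²φ.
At 58.4°: sec²(58.4°) = 1/0.5240² = 3.642.
At 3.5°: sec²(3.5°) = 1/0.9981² = 1.004.
Ratio = 3.642/1.004 = cos²(3.5°)/cos²(58.4°) ≈ 3.63.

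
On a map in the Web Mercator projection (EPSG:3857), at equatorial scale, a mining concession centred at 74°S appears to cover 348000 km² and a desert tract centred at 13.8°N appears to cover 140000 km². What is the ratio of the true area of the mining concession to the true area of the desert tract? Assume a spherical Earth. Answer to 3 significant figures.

0.200

Mercator's areal exaggeration is sec²φ; hence true area = (apparent area) · cos²φ.
True area of mining concession: 348000 × cos²(74°) = 348000 × 0.07598 = 26440 km².
True area of desert tract: 140000 × cos²(13.8°) = 140000 × 0.9431 = 132000 km².
Ratio = 26440 / 132000 ≈ 0.200.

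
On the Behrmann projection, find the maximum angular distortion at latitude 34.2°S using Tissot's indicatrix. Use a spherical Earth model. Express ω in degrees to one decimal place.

5.3°

The Behrmann projection is cylindrical equal-area with φ₀ = 30°. For cylindrical equal-area with standard parallel φ₀, h = cos φ / cos φ₀ and k = cos φ₀ / cos φ, so h·k = 1.
At 34.2°: h = 0.9550, k = 1.047; principal scales a = 1.047, b = 0.9550.
sin(ω/2) = (a − b)/(a + b) = 0.09206/2.002 = 0.04598, so ω = 2 arcsin(0.04598) ≈ 5.3°.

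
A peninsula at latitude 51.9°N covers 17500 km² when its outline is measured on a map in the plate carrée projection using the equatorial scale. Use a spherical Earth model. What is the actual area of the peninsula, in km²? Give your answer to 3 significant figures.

In the plate carrée (x = Rλ, y = Rφ), meridians are true-scale (h = 1) and parallels are stretched by k = sec φ.
Areal scale = h·k = 1 × sec φ; at 51.9°, h = 1.000, k = 1.621, so h·k = 1.621.
True area = apparent / (areal scale) = 17500 / 1.621 ≈ 10800 km².

10800 km²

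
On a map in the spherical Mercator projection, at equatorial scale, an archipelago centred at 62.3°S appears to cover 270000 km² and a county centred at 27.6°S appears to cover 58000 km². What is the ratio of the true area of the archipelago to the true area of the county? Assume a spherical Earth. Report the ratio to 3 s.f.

Mercator's areal exaggeration is sec²φ; hence true area = (apparent area) · cos²φ.
True area of archipelago: 270000 × cos²(62.3°) = 270000 × 0.2161 = 58340 km².
True area of county: 58000 × cos²(27.6°) = 58000 × 0.7854 = 45550 km².
Ratio = 58340 / 45550 ≈ 1.28.

1.28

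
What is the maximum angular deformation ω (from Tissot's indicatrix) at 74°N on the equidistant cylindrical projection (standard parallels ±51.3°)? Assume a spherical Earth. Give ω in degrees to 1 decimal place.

The equidistant cylindrical projection with φ₀ = 51.3° has h = 1 (meridians true) and k = cos φ₀ / cos φ along parallels.
At 74°: h = 1.000, k = 2.268; principal scales a = 2.268, b = 1.000.
sin(ω/2) = (a − b)/(a + b) = 1.268/3.268 = 0.3881, so ω = 2 arcsin(0.3881) ≈ 45.7°.

45.7°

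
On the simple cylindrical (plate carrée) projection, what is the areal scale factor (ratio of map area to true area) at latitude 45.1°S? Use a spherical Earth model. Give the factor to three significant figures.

1.42

Plate carrée maps x = Rλ, y = Rφ. The meridian scale is h = 1 and the parallel scale is k = 1/cos φ = sec φ.
Areal scale = h·k = 1 × sec φ; at 45.1°, h = 1.000, k = 1.417, so h·k = 1.417.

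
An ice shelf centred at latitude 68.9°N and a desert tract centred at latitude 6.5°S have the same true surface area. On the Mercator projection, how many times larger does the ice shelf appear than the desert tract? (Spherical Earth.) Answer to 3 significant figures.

7.62

Mercator is conformal with k = sec φ, so areal scale = k² = sec²φ.
At 68.9°: sec²(68.9°) = 1/0.3600² = 7.716.
At 6.5°: sec²(6.5°) = 1/0.9936² = 1.013.
Ratio = 7.716/1.013 = cos²(6.5°)/cos²(68.9°) ≈ 7.62.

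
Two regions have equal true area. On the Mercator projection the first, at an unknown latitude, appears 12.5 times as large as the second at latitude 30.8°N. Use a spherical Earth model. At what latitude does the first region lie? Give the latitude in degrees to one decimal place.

For equal true areas on Mercator, apparent areas scale as sec²φ, so the ratio is cos²φ₂ / cos²φ₁.
cos²φ₂ / cos²φ₁ = 12.5  ⇒  cos φ₁ = cos 30.8° / √12.5 = 0.8590/3.536 = 0.2430.
φ₁ = arccos(0.2430) ≈ 75.9°.

75.9°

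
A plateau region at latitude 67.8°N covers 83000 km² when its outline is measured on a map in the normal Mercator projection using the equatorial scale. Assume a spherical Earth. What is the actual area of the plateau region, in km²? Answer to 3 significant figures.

The Mercator projection is conformal; its linear scale factor is the same in every direction and equals sec φ = 1/cos φ.
Areal scale = k² = sec²φ = 1/cos²(67.8°) = 1/0.3778² = 7.005.
True area = apparent / (areal scale) = 83000 / 7.005 ≈ 11800 km².

11800 km²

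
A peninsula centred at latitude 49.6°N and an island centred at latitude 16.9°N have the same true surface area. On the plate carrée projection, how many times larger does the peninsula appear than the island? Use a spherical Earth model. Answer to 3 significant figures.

1.48

For the equirectangular projection with φ₀ = 0 (plate carrée), h = 1 along meridians and k = sec φ along parallels.
Areal scale at 49.6°: h·k = 1.000 × 1.543 = 1.543.
Areal scale at 16.9°: h·k = 1.000 × 1.045 = 1.045.
Ratio = 1.543/1.045 ≈ 1.48.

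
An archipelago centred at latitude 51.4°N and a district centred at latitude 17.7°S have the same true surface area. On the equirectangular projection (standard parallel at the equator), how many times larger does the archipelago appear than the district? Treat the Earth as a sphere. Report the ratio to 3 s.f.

1.53

In the plate carrée (x = Rλ, y = Rφ), meridians are true-scale (h = 1) and parallels are stretched by k = sec φ.
Areal scale at 51.4°: h·k = 1.000 × 1.603 = 1.603.
Areal scale at 17.7°: h·k = 1.000 × 1.050 = 1.050.
Ratio = 1.603/1.050 ≈ 1.53.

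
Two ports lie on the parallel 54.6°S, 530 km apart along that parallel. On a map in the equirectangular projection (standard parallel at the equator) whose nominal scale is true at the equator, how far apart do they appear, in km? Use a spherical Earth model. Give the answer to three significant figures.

915 km

In the plate carrée (x = Rλ, y = Rφ), meridians are true-scale (h = 1) and parallels are stretched by k = sec φ.
Along the parallel, k = sec 54.6° = 1/0.5793 = 1.726.
Map distance = 530 × 1.726 ≈ 915 km.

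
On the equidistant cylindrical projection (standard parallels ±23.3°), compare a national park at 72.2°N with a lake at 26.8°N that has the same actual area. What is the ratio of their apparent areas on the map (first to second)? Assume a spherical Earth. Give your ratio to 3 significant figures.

In the equirectangular projection with standard parallel φ₀ = 23.3° (x = Rλ cos φ₀, y = Rφ), meridians are true-scale (h = 1) and the parallel scale is k = cos φ₀ / cos φ.
Areal scale at 72.2°: h·k = 1.000 × 3.004 = 3.004.
Areal scale at 26.8°: h·k = 1.000 × 1.029 = 1.029.
Ratio = 3.004/1.029 ≈ 2.92.

2.92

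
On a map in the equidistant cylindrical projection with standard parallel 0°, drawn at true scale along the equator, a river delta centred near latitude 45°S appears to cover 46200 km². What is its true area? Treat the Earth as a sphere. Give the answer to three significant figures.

For the equirectangular projection with φ₀ = 0 (plate carrée), h = 1 along meridians and k = sec φ along parallels.
Areal scale = h·k = 1 × sec φ; at 45°, h = 1.000, k = 1.414, so h·k = 1.414.
True area = apparent / (areal scale) = 46200 / 1.414 ≈ 32700 km².

32700 km²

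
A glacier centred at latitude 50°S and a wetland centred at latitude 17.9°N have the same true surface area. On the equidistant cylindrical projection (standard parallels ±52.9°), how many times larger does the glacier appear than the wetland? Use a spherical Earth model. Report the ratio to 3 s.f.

With standard parallel φ₀ = 52.9°, the equirectangular projection gives x = Rλ cos φ₀, y = Rφ, so h = 1 and k = cos 52.9° / cos φ.
Areal scale at 50°: h·k = 1.000 × 0.9384 = 0.9384.
Areal scale at 17.9°: h·k = 1.000 × 0.6339 = 0.6339.
Ratio = 0.9384/0.6339 ≈ 1.48.

1.48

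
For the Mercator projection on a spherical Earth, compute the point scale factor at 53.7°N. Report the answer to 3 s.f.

For Mercator, h = k = sec φ (a conformal cylindrical projection has a single point scale, 1/cos φ).
k = 1/cos 53.7° = 1/0.5920 = 1.689.

1.69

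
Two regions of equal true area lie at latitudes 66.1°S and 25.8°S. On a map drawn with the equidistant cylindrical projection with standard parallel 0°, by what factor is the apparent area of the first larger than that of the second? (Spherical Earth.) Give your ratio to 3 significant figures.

2.22

Plate carrée maps x = Rλ, y = Rφ. The meridian scale is h = 1 and the parallel scale is k = 1/cos φ = sec φ.
Areal scale at 66.1°: h·k = 1.000 × 2.468 = 2.468.
Areal scale at 25.8°: h·k = 1.000 × 1.111 = 1.111.
Ratio = 2.468/1.111 ≈ 2.22.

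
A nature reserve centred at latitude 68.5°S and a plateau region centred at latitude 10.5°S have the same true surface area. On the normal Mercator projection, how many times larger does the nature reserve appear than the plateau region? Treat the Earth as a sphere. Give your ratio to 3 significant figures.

7.20

Mercator areal scale is sec²φ.
At 68.5°: sec²(68.5°) = 1/0.3665² = 7.445.
At 10.5°: sec²(10.5°) = 1/0.9833² = 1.034.
Ratio = 7.445/1.034 = cos²(10.5°)/cos²(68.5°) ≈ 7.20.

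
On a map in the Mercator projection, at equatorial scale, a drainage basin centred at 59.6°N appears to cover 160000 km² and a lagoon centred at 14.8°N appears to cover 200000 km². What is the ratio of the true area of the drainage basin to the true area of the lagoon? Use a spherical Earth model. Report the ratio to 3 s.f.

On Mercator the areal scale is sec²φ, so true area = apparent × cos²φ.
True area of drainage basin: 160000 × cos²(59.6°) = 160000 × 0.2561 = 40970 km².
True area of lagoon: 200000 × cos²(14.8°) = 200000 × 0.9347 = 186900 km².
Ratio = 40970 / 186900 ≈ 0.219.

0.219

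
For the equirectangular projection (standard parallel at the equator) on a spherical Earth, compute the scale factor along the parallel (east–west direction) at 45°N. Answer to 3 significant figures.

Plate carrée maps x = Rλ, y = Rφ. The meridian scale is h = 1 and the parallel scale is k = 1/cos φ = sec φ.
k = 1/cos 45° = 1/0.7071 = 1.414.

1.41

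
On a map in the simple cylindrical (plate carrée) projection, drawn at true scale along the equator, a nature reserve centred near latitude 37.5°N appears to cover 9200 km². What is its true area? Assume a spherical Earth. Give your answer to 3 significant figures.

7300 km²

For the equirectangular projection with φ₀ = 0 (plate carrée), h = 1 along meridians and k = sec φ along parallels.
Areal scale = h·k = 1 × sec φ; at 37.5°, h = 1.000, k = 1.260, so h·k = 1.260.
True area = apparent / (areal scale) = 9200 / 1.260 ≈ 7300 km².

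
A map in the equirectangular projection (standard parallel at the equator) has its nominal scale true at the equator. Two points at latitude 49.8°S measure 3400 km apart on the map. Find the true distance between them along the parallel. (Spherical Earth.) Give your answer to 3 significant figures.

Plate carrée maps x = Rλ, y = Rφ. The meridian scale is h = 1 and the parallel scale is k = 1/cos φ = sec φ.
Along the parallel at 49.8°, map distances are exaggerated by k = sec 49.8° = 1.549.
True distance = 3400 / 1.549 = 3400 × cos 49.8° ≈ 2190 km.

2190 km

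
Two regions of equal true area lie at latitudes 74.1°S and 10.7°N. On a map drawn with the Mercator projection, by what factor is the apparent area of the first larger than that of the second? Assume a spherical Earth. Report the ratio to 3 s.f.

Mercator is conformal with k = sec φ, so areal scale = k² = sec²φ.
At 74.1°: sec²(74.1°) = 1/0.2740² = 13.32.
At 10.7°: sec²(10.7°) = 1/0.9826² = 1.036.
Ratio = 13.32/1.036 = cos²(10.7°)/cos²(74.1°) ≈ 12.9.

12.9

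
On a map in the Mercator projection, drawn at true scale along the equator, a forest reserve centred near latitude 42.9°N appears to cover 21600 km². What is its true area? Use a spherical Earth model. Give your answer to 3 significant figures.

11600 km²

For Mercator, h = k = sec φ (a conformal cylindrical projection has a single point scale, 1/cos φ).
Areal scale = k² = sec²φ = 1/cos²(42.9°) = 1/0.7325² = 1.864.
True area = apparent / (areal scale) = 21600 / 1.864 ≈ 11600 km².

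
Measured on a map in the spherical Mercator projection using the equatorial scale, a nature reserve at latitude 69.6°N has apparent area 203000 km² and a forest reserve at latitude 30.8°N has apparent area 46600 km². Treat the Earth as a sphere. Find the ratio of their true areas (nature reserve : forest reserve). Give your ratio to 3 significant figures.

Mercator's areal exaggeration is sec²φ; hence true area = (apparent area) · cos²φ.
True area of nature reserve: 203000 × cos²(69.6°) = 203000 × 0.1215 = 24670 km².
True area of forest reserve: 46600 × cos²(30.8°) = 46600 × 0.7378 = 34380 km².
Ratio = 24670 / 34380 ≈ 0.717.

0.717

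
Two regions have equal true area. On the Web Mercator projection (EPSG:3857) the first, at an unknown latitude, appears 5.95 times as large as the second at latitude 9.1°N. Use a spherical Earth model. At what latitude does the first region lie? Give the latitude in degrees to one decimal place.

On Mercator, (apparent₁)/(apparent₂) = sec²φ₁ / sec²φ₂ when true areas are equal.
cos²φ₂ / cos²φ₁ = 5.95  ⇒  cos φ₁ = cos 9.1° / √5.95 = 0.9874/2.439 = 0.4048.
φ₁ = arccos(0.4048) ≈ 66.1°.

66.1°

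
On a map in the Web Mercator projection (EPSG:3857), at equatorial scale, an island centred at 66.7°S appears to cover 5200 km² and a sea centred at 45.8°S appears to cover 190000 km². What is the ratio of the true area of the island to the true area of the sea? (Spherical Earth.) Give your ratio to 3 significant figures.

On Mercator the areal scale is sec²φ, so true area = apparent × cos²φ.
True area of island: 5200 × cos²(66.7°) = 5200 × 0.1565 = 813.6 km².
True area of sea: 190000 × cos²(45.8°) = 190000 × 0.4860 = 92350 km².
Ratio = 813.6 / 92350 ≈ 0.00881.

0.00881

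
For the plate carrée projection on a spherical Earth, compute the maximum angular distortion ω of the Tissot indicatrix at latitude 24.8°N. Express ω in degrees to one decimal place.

In the plate carrée (x = Rλ, y = Rφ), meridians are true-scale (h = 1) and parallels are stretched by k = sec φ.
At 24.8°: h = 1.000, k = 1.102; principal scales a = 1.102, b = 1.000.
sin(ω/2) = (a − b)/(a + b) = 0.1016/2.102 = 0.04834, so ω = 2 arcsin(0.04834) ≈ 5.5°.

5.5°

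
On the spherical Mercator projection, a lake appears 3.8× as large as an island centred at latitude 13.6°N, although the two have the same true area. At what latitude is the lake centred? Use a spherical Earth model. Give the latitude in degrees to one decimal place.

Mercator areal scale is sec²φ, so apparent-area ratio = sec²φ₁ / sec²φ₂ = cos²φ₂ / cos²φ₁.
cos²φ₂ / cos²φ₁ = 3.8  ⇒  cos φ₁ = cos 13.6° / √3.8 = 0.9720/1.949 = 0.4986.
φ₁ = arccos(0.4986) ≈ 60.1°.

60.1°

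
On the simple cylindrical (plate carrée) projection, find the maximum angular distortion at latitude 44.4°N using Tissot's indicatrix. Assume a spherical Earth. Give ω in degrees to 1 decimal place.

For the equirectangular projection with φ₀ = 0 (plate carrée), h = 1 along meridians and k = sec φ along parallels.
At 44.4°: h = 1.000, k = 1.400; principal scales a = 1.400, b = 1.000.
sin(ω/2) = (a − b)/(a + b) = 0.3996/2.400 = 0.1665, so ω = 2 arcsin(0.1665) ≈ 19.2°.

19.2°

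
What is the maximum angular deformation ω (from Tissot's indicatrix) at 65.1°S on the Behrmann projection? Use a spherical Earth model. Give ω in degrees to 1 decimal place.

Behrmann is a cylindrical equal-area projection with standard parallels at ±30°. For cylindrical equal-area with standard parallel φ₀, h = cos φ / cos φ₀ and k = cos φ₀ / cos φ, so h·k = 1.
At 65.1°: h = 0.4862, k = 2.057; principal scales a = 2.057, b = 0.4862.
sin(ω/2) = (a − b)/(a + b) = 1.571/2.543 = 0.6176, so ω = 2 arcsin(0.6176) ≈ 76.3°.

76.3°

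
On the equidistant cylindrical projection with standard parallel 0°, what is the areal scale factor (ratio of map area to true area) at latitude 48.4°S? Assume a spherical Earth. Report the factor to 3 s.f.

1.51

In the plate carrée (x = Rλ, y = Rφ), meridians are true-scale (h = 1) and parallels are stretched by k = sec φ.
Areal scale = h·k = 1 × sec φ; at 48.4°, h = 1.000, k = 1.506, so h·k = 1.506.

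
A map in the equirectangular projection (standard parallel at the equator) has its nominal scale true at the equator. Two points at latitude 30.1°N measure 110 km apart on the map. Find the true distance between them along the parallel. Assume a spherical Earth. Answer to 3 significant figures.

95.2 km

For the equirectangular projection with φ₀ = 0 (plate carrée), h = 1 along meridians and k = sec φ along parallels.
Along the parallel at 30.1°, map distances are exaggerated by k = sec 30.1° = 1.156.
True distance = 110 / 1.156 = 110 × cos 30.1° ≈ 95.2 km.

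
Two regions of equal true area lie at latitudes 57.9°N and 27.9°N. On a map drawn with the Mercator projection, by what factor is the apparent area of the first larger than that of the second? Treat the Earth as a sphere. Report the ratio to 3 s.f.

Mercator areal scale is sec²φ.
At 57.9°: sec²(57.9°) = 1/0.5314² = 3.541.
At 27.9°: sec²(27.9°) = 1/0.8838² = 1.280.
Ratio = 3.541/1.280 = cos²(27.9°)/cos²(57.9°) ≈ 2.77.

2.77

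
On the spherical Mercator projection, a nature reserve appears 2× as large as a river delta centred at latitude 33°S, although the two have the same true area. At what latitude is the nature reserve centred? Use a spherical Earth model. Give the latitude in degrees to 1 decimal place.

53.6°

On Mercator, (apparent₁)/(apparent₂) = sec²φ₁ / sec²φ₂ when true areas are equal.
cos²φ₂ / cos²φ₁ = 2  ⇒  cos φ₁ = cos 33° / √2 = 0.8387/1.414 = 0.5930.
φ₁ = arccos(0.5930) ≈ 53.6°.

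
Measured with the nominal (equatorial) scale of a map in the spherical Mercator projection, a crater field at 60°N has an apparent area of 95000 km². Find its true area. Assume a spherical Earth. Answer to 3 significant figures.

23800 km²

Mercator is conformal, so the point scale is isotropic: h = k = sec φ = 1/cos φ.
Areal scale = k² = sec²φ = 1/cos²(60°) = 1/0.5000² = 4.000.
True area = apparent / (areal scale) = 95000 / 4.000 ≈ 23800 km².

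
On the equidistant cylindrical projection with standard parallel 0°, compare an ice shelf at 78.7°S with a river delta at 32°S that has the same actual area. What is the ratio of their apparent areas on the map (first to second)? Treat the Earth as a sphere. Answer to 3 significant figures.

In the plate carrée (x = Rλ, y = Rφ), meridians are true-scale (h = 1) and parallels are stretched by k = sec φ.
Areal scale at 78.7°: h·k = 1.000 × 5.103 = 5.103.
Areal scale at 32°: h·k = 1.000 × 1.179 = 1.179.
Ratio = 5.103/1.179 ≈ 4.33.

4.33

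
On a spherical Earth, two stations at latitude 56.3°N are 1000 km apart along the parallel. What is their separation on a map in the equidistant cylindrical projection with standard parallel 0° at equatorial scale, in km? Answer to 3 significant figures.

1800 km

For the equirectangular projection with φ₀ = 0 (plate carrée), h = 1 along meridians and k = sec φ along parallels.
Along the parallel, k = sec 56.3° = 1/0.5548 = 1.802.
Map distance = 1000 × 1.802 ≈ 1800 km.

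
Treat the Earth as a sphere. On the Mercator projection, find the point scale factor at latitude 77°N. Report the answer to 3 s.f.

The Mercator projection is conformal; its linear scale factor is the same in every direction and equals sec φ = 1/cos φ.
k = 1/cos 77° = 1/0.2250 = 4.445.

4.45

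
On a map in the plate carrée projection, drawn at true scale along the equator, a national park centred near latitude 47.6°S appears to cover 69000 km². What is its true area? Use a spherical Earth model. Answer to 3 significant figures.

Plate carrée maps x = Rλ, y = Rφ. The meridian scale is h = 1 and the parallel scale is k = 1/cos φ = sec φ.
Areal scale = h·k = 1 × sec φ; at 47.6°, h = 1.000, k = 1.483, so h·k = 1.483.
True area = apparent / (areal scale) = 69000 / 1.483 ≈ 46500 km².

46500 km²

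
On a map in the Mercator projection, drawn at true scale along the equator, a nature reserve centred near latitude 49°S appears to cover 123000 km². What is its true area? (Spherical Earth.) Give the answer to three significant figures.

Mercator is conformal, so the point scale is isotropic: h = k = sec φ = 1/cos φ.
Areal scale = k² = sec²φ = 1/cos²(49°) = 1/0.6561² = 2.323.
True area = apparent / (areal scale) = 123000 / 2.323 ≈ 52900 km².

52900 km²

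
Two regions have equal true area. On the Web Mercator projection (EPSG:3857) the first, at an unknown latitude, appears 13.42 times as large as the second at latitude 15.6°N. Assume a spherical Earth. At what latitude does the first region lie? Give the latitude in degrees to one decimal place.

74.8°

On Mercator, (apparent₁)/(apparent₂) = sec²φ₁ / sec²φ₂ when true areas are equal.
cos²φ₂ / cos²φ₁ = 13.42  ⇒  cos φ₁ = cos 15.6° / √13.42 = 0.9632/3.663 = 0.2629.
φ₁ = arccos(0.2629) ≈ 74.8°.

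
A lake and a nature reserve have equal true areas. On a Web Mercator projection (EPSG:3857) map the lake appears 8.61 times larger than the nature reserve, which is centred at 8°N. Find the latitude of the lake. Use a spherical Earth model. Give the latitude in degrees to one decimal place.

Mercator areal scale is sec²φ, so apparent-area ratio = sec²φ₁ / sec²φ₂ = cos²φ₂ / cos²φ₁.
cos²φ₂ / cos²φ₁ = 8.61  ⇒  cos φ₁ = cos 8° / √8.61 = 0.9903/2.934 = 0.3375.
φ₁ = arccos(0.3375) ≈ 70.3°.

70.3°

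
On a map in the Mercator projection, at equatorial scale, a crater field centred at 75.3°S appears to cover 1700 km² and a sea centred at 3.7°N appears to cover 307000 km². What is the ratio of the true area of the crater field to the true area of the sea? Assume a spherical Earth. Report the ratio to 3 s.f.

On Mercator the areal scale is sec²φ, so true area = apparent × cos²φ.
True area of crater field: 1700 × cos²(75.3°) = 1700 × 0.06439 = 109.5 km².
True area of sea: 307000 × cos²(3.7°) = 307000 × 0.9958 = 305700 km².
Ratio = 109.5 / 305700 ≈ 0.000358.

0.000358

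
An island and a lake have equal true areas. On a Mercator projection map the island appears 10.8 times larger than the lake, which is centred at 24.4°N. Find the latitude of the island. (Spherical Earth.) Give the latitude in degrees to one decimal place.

73.9°

Mercator areal scale is sec²φ, so apparent-area ratio = sec²φ₁ / sec²φ₂ = cos²φ₂ / cos²φ₁.
cos²φ₂ / cos²φ₁ = 10.8  ⇒  cos φ₁ = cos 24.4° / √10.8 = 0.9107/3.286 = 0.2771.
φ₁ = arccos(0.2771) ≈ 73.9°.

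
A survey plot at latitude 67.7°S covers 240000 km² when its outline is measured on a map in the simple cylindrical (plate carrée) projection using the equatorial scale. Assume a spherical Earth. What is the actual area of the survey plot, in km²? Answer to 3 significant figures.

91100 km²

Plate carrée maps x = Rλ, y = Rφ. The meridian scale is h = 1 and the parallel scale is k = 1/cos φ = sec φ.
Areal scale = h·k = 1 × sec φ; at 67.7°, h = 1.000, k = 2.635, so h·k = 2.635.
True area = apparent / (areal scale) = 240000 / 2.635 ≈ 91100 km².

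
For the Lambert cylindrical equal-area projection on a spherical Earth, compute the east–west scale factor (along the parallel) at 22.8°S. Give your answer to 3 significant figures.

1.08

The Lambert cylindrical equal-area projection is the cylindrical equal-area projection with its standard parallel at the equator (φ₀ = 0). Cylindrical equal-area (φ₀ = 0°): h = cos φ / cos 0° along meridians, k = cos 0° / cos φ along parallels; h·k = 1.
k = cos 0° / cos 22.8° = 1.000/0.9219 = 1.085.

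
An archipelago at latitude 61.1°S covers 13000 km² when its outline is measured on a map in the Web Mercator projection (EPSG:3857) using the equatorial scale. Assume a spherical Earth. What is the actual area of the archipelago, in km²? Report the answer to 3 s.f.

Mercator is conformal, so the point scale is isotropic: h = k = sec φ = 1/cos φ.
Areal scale = k² = sec²φ = 1/cos²(61.1°) = 1/0.4833² = 4.282.
True area = apparent / (areal scale) = 13000 / 4.282 ≈ 3040 km².

3040 km²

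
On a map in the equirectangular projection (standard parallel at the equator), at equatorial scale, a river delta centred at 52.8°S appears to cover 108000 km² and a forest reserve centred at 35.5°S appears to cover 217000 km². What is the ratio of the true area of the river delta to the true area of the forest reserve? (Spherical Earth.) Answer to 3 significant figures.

0.370

Plate carrée has h = 1 and k = sec φ, giving areal scale sec φ; true area = (apparent area) · cos φ.
True area of river delta: 108000 × cos(52.8°) = 108000 × 0.6046 = 65300 km².
True area of forest reserve: 217000 × cos(35.5°) = 217000 × 0.8141 = 176700 km².
Ratio = 65300 / 176700 ≈ 0.370.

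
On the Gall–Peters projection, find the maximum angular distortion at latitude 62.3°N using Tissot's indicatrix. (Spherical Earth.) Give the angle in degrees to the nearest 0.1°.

46.7°

Gall–Peters is a cylindrical equal-area projection with standard parallels at ±45°. Cylindrical equal-area (φ₀ = 45°): h = cos φ / cos 45° along meridians, k = cos 45° / cos φ along parallels; h·k = 1.
At 62.3°: h = 0.6574, k = 1.521; principal scales a = 1.521, b = 0.6574.
sin(ω/2) = (a − b)/(a + b) = 0.8638/2.179 = 0.3965, so ω = 2 arcsin(0.3965) ≈ 46.7°.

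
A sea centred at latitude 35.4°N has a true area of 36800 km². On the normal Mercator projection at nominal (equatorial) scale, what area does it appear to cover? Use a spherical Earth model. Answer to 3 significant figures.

Mercator is conformal, so the point scale is isotropic: h = k = sec φ = 1/cos φ.
Areal scale = k² = sec²φ = 1/cos²(35.4°) = 1/0.8151² = 1.505.
Apparent area = 36800 × 1.505 ≈ 55400 km².

55400 km²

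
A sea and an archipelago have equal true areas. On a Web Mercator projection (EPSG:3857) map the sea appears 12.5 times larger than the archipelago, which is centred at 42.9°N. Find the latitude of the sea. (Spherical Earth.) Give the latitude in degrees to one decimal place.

78.0°

For equal true areas on Mercator, apparent areas scale as sec²φ, so the ratio is cos²φ₂ / cos²φ₁.
cos²φ₂ / cos²φ₁ = 12.5  ⇒  cos φ₁ = cos 42.9° / √12.5 = 0.7325/3.536 = 0.2072.
φ₁ = arccos(0.2072) ≈ 78.0°.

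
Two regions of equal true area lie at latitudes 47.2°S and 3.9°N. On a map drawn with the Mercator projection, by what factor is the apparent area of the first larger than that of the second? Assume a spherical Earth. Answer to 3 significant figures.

2.16

Mercator areal scale is sec²φ.
At 47.2°: sec²(47.2°) = 1/0.6794² = 2.166.
At 3.9°: sec²(3.9°) = 1/0.9977² = 1.005.
Ratio = 2.166/1.005 = cos²(3.9°)/cos²(47.2°) ≈ 2.16.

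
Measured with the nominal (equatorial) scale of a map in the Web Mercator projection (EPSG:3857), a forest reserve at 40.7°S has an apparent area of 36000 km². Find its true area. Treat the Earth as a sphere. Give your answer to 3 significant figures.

For Mercator, h = k = sec φ (a conformal cylindrical projection has a single point scale, 1/cos φ).
Areal scale = k² = sec²φ = 1/cos²(40.7°) = 1/0.7581² = 1.740.
True area = apparent / (areal scale) = 36000 / 1.740 ≈ 20700 km².

20700 km²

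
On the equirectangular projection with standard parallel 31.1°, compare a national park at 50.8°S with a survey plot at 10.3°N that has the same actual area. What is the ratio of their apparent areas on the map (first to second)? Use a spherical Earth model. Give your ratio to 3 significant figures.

With standard parallel φ₀ = 31.1°, the equirectangular projection gives x = Rλ cos φ₀, y = Rφ, so h = 1 and k = cos 31.1° / cos φ.
Areal scale at 50.8°: h·k = 1.000 × 1.355 = 1.355.
Areal scale at 10.3°: h·k = 1.000 × 0.8703 = 0.8703.
Ratio = 1.355/0.8703 ≈ 1.56.

1.56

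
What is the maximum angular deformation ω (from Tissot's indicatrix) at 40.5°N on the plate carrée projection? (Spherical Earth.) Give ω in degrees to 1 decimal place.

For the equirectangular projection with φ₀ = 0 (plate carrée), h = 1 along meridians and k = sec φ along parallels.
At 40.5°: h = 1.000, k = 1.315; principal scales a = 1.315, b = 1.000.
sin(ω/2) = (a − b)/(a + b) = 0.3151/2.315 = 0.1361, so ω = 2 arcsin(0.1361) ≈ 15.6°.

15.6°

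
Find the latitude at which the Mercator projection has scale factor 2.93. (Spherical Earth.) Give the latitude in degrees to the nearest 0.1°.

Mercator scale is k = sec φ = 1/cos φ.
1/cos φ = 2.93  ⇒  cos φ = 0.3413  ⇒  φ = arccos(0.3413) ≈ 70.0°.

70.0°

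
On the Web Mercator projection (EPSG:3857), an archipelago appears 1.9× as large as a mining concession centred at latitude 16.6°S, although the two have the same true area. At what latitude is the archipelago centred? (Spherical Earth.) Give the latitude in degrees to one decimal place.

46.0°

Mercator areal scale is sec²φ, so apparent-area ratio = sec²φ₁ / sec²φ₂ = cos²φ₂ / cos²φ₁.
cos²φ₂ / cos²φ₁ = 1.9  ⇒  cos φ₁ = cos 16.6° / √1.9 = 0.9583/1.378 = 0.6952.
φ₁ = arccos(0.6952) ≈ 46.0°.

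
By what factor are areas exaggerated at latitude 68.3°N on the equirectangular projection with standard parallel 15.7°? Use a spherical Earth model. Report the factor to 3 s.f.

With standard parallel φ₀ = 15.7°, the equirectangular projection gives x = Rλ cos φ₀, y = Rφ, so h = 1 and k = cos 15.7° / cos φ.
Areal scale = h·k = 1 × cos φ₀ / cos φ; at 68.3°, h = 1.000, k = 2.604, so h·k = 2.604.

2.60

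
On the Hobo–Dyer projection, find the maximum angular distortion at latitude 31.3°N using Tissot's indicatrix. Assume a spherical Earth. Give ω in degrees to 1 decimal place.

8.5°

The Hobo–Dyer projection is cylindrical equal-area with φ₀ = 37.5°. Cylindrical equal-area (φ₀ = 37.5°): h = cos φ / cos 37.5° along meridians, k = cos 37.5° / cos φ along parallels; h·k = 1.
At 31.3°: h = 1.077, k = 0.9285; principal scales a = 1.077, b = 0.9285.
sin(ω/2) = (a − b)/(a + b) = 0.1485/2.006 = 0.07406, so ω = 2 arcsin(0.07406) ≈ 8.5°.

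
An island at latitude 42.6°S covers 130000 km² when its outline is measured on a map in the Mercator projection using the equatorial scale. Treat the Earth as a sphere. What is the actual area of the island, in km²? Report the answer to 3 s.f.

70400 km²

For Mercator, h = k = sec φ (a conformal cylindrical projection has a single point scale, 1/cos φ).
Areal scale = k² = sec²φ = 1/cos²(42.6°) = 1/0.7361² = 1.846.
True area = apparent / (areal scale) = 130000 / 1.846 ≈ 70400 km².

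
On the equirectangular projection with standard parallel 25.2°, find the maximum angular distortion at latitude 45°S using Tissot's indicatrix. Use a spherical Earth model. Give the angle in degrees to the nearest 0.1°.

14.1°

The equidistant cylindrical projection with φ₀ = 25.2° has h = 1 (meridians true) and k = cos φ₀ / cos φ along parallels.
At 45°: h = 1.000, k = 1.280; principal scales a = 1.280, b = 1.000.
sin(ω/2) = (a − b)/(a + b) = 0.2796/2.280 = 0.1227, so ω = 2 arcsin(0.1227) ≈ 14.1°.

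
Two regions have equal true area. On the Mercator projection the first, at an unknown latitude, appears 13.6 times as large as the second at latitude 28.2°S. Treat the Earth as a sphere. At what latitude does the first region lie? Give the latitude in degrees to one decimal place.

On Mercator, (apparent₁)/(apparent₂) = sec²φ₁ / sec²φ₂ when true areas are equal.
cos²φ₂ / cos²φ₁ = 13.6  ⇒  cos φ₁ = cos 28.2° / √13.6 = 0.8813/3.688 = 0.2390.
φ₁ = arccos(0.2390) ≈ 76.2°.

76.2°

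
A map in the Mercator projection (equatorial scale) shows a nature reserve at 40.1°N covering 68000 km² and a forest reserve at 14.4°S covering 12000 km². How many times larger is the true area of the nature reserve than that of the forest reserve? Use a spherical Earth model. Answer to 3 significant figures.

3.53

On Mercator the areal scale is sec²φ, so true area = apparent × cos²φ.
True area of nature reserve: 68000 × cos²(40.1°) = 68000 × 0.5851 = 39790 km².
True area of forest reserve: 12000 × cos²(14.4°) = 12000 × 0.9382 = 11260 km².
Ratio = 39790 / 11260 ≈ 3.53.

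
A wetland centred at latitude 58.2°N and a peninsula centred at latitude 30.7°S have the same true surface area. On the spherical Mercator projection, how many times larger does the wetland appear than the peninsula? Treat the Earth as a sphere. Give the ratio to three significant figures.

Mercator areal scale is sec²φ.
At 58.2°: sec²(58.2°) = 1/0.5270² = 3.601.
At 30.7°: sec²(30.7°) = 1/0.8599² = 1.353.
Ratio = 3.601/1.353 = cos²(30.7°)/cos²(58.2°) ≈ 2.66.

2.66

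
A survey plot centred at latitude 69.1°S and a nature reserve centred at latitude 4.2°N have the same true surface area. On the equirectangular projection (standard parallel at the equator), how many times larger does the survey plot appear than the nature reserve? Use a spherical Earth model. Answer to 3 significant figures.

For the equirectangular projection with φ₀ = 0 (plate carrée), h = 1 along meridians and k = sec φ along parallels.
Areal scale at 69.1°: h·k = 1.000 × 2.803 = 2.803.
Areal scale at 4.2°: h·k = 1.000 × 1.003 = 1.003.
Ratio = 2.803/1.003 ≈ 2.80.

2.80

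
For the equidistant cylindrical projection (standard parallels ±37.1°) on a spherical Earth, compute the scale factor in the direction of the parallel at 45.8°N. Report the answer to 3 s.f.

1.14

The equidistant cylindrical projection with φ₀ = 37.1° has h = 1 (meridians true) and k = cos φ₀ / cos φ along parallels.
k = cos 37.1° / cos 45.8° = 0.7976/0.6972 = 1.144.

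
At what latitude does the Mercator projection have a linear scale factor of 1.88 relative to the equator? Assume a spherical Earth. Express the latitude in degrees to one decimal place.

57.9°

Mercator scale is k = sec φ = 1/cos φ.
1/cos φ = 1.88  ⇒  cos φ = 0.5319  ⇒  φ = arccos(0.5319) ≈ 57.9°.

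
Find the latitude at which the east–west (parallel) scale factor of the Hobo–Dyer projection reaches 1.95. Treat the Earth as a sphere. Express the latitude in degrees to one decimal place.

The Hobo–Dyer projection is cylindrical equal-area with φ₀ = 37.5°. Cylindrical equal-area (φ₀ = 37.5°): h = cos φ / cos 37.5° along meridians, k = cos 37.5° / cos φ along parallels; h·k = 1.
k = cos φ₀ / cos φ = 1.95  ⇒  cos φ = cos 37.5° / 1.95 = 0.4068.
φ = arccos(0.4068) ≈ 66.0°.

66.0°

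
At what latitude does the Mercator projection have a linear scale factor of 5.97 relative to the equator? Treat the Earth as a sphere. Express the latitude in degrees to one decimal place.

80.4°

Mercator scale is k = sec φ = 1/cos φ.
1/cos φ = 5.97  ⇒  cos φ = 0.1675  ⇒  φ = arccos(0.1675) ≈ 80.4°.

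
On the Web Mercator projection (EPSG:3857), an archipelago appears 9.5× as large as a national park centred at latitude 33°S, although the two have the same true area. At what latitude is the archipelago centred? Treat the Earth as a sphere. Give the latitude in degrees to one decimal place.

74.2°

For equal true areas on Mercator, apparent areas scale as sec²φ, so the ratio is cos²φ₂ / cos²φ₁.
cos²φ₂ / cos²φ₁ = 9.5  ⇒  cos φ₁ = cos 33° / √9.5 = 0.8387/3.082 = 0.2721.
φ₁ = arccos(0.2721) ≈ 74.2°.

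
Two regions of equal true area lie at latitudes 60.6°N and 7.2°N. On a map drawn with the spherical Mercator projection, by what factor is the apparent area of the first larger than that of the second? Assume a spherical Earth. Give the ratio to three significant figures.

4.08

Mercator is conformal with k = sec φ, so areal scale = k² = sec²φ.
At 60.6°: sec²(60.6°) = 1/0.4909² = 4.150.
At 7.2°: sec²(7.2°) = 1/0.9921² = 1.016.
Ratio = 4.150/1.016 = cos²(7.2°)/cos²(60.6°) ≈ 4.08.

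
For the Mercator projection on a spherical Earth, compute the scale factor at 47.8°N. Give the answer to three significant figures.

1.49

Mercator is conformal, so the point scale is isotropic: h = k = sec φ = 1/cos φ.
k = 1/cos 47.8° = 1/0.6717 = 1.489.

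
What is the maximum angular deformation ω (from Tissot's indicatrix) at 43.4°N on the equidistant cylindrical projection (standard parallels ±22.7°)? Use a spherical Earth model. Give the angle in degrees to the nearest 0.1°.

13.6°

With standard parallel φ₀ = 22.7°, the equirectangular projection gives x = Rλ cos φ₀, y = Rφ, so h = 1 and k = cos 22.7° / cos φ.
At 43.4°: h = 1.000, k = 1.270; principal scales a = 1.270, b = 1.000.
sin(ω/2) = (a − b)/(a + b) = 0.2697/2.270 = 0.1188, so ω = 2 arcsin(0.1188) ≈ 13.6°.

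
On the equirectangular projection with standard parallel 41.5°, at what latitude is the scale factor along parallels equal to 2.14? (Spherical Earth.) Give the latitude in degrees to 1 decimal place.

69.5°

In the equirectangular projection with standard parallel φ₀ = 41.5° (x = Rλ cos φ₀, y = Rφ), meridians are true-scale (h = 1) and the parallel scale is k = cos φ₀ / cos φ.
k = cos φ₀ / cos φ = 2.14  ⇒  cos φ = cos 41.5° / 2.14 = 0.3500.
φ = arccos(0.3500) ≈ 69.5°.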